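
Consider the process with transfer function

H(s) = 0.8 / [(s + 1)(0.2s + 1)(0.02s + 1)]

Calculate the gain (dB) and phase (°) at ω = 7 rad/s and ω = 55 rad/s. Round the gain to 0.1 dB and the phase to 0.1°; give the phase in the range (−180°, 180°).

ω = 7: -23.7 dB, -144.3°; ω = 55: -61.1 dB, 138.5°

At ω = 7 rad/s:
pole (1 + j7·1) = 1 + j7 → |·| ≈ 7.0711, ∠ ≈ 81.87°
pole (1 + j7·0.2) = 1 + j1.4 → |·| ≈ 1.7205, ∠ ≈ 54.46°
pole (1 + j7·0.02) = 1 + j0.14 → |·| ≈ 1.0098, ∠ ≈ 7.97°
|H| = 0.8 · 1 / (7.0711 · 1.7205 · 1.0098) ≈ 0.06512
Gain = 20 log₁₀(0.06512) ≈ -23.73 dB
∠H = (0°) − (81.87° + 54.46° + 7.97°) = -144.30°

At ω = 55 rad/s:
pole (1 + j55·1) = 1 + j55 → |·| ≈ 55.009, ∠ ≈ 88.96°
pole (1 + j55·0.2) = 1 + j11 → |·| ≈ 11.045, ∠ ≈ 84.81°
pole (1 + j55·0.02) = 1 + j1.1 → |·| ≈ 1.4866, ∠ ≈ 47.73°
|H| = 0.8 · 1 / (55.009 · 11.045 · 1.4866) ≈ 0.00088572
Gain = 20 log₁₀(0.00088572) ≈ -61.05 dB
∠H = (0°) − (88.96° + 84.81° + 47.73°) = -221.50° ≡ 138.50° (principal value)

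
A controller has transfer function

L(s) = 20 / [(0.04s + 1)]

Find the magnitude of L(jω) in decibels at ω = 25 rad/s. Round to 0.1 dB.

At ω = 25 rad/s:
pole (1 + j25·0.04) = 1 + j1 → |·| ≈ 1.4142, ∠ ≈ 45.00°
|L| = 20 · 1 / (1.4142) ≈ 14.142
Gain = 20 log₁₀(14.142) ≈ 23.01 dB

23.0 dB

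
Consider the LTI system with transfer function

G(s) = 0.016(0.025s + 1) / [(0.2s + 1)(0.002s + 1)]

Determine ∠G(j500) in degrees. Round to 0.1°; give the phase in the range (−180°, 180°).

At ω = 500 rad/s:
zero (1 + j500·0.025) = 1 + j12.5 → |·| ≈ 12.54, ∠ ≈ 85.43°
pole (1 + j500·0.2) = 1 + j100 → |·| ≈ 100, ∠ ≈ 89.43°
pole (1 + j500·0.002) = 1 + j1 → |·| ≈ 1.4142, ∠ ≈ 45.00°
∠G = (85.43°) − (89.43° + 45.00°) = -49.00°

-49.0°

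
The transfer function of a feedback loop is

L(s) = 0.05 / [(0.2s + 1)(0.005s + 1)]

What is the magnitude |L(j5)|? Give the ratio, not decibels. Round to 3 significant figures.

0.0353

At ω = 5 rad/s:
pole (1 + j5·0.2) = 1 + j1 → |·| ≈ 1.4142, ∠ ≈ 45.00°
pole (1 + j5·0.005) = 1 + j0.025 → |·| ≈ 1.0003, ∠ ≈ 1.43°
|L| = 0.05 · 1 / (1.4142 · 1.0003) ≈ 0.035345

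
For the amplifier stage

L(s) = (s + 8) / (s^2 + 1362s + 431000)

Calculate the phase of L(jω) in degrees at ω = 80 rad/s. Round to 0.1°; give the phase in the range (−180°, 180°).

Substitute s = j80:
Numerator: (j80) + 8 = 8 + j80
Denominator: (j80)^2 + 1362(j80) + 431000 = 424600 + j108960
|N| = √(8² + 80²) ≈ 80.399, ∠N ≈ 84.29°
|D| = √(424600² + 108960²) ≈ 4.3836e+05, ∠D ≈ 14.39°
∠L = 84.29° − 14.39° = 69.90°

69.9°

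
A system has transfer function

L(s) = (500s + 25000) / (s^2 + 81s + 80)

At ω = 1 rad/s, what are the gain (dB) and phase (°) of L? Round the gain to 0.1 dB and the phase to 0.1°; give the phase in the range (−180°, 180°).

Substitute s = j1:
Numerator: 500(j1) + 25000 = 25000 + j500
Denominator: (j1)^2 + 81(j1) + 80 = 79 + j81
|N| = √(25000² + 500²) ≈ 25005, ∠N ≈ 1.15°
|D| = √(79² + 81²) ≈ 113.15, ∠D ≈ 45.72°
|L| = 25005 / 113.15 ≈ 220.99
Gain = 20 log₁₀(220.99) ≈ 46.89 dB
∠L = 1.15° − 45.72° = -44.57°

46.9 dB, -44.6°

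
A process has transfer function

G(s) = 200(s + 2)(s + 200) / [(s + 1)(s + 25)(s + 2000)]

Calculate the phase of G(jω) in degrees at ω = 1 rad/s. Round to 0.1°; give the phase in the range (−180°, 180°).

At s = jω = j1:
zero (s+2): 2 + j1 → |·| = √(2²+1²) = √5 ≈ 2.2361, ∠ = arctan(1/2) ≈ 26.57°
zero (s+200): 200 + j1 → |·| = √(200²+1²) = √40001 ≈ 200, ∠ = arctan(1/200) ≈ 0.29°
pole (s+1): 1 + j1 → |·| = √(1²+1²) = √2 ≈ 1.4142, ∠ = arctan(1/1) ≈ 45.00°
pole (s+25): 25 + j1 → |·| = √(25²+1²) = √626 ≈ 25.02, ∠ = arctan(1/25) ≈ 2.29°
pole (s+2000): 2000 + j1 → |·| = √(2000²+1²) = √4000001 ≈ 2000, ∠ = arctan(1/2000) ≈ 0.03°
∠G = 26.86° − 47.32° = -20.46°

-20.5°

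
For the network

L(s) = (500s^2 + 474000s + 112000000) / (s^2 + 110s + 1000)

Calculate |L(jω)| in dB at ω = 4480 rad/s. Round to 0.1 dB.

54.1 dB

Substitute s = j4480:
Numerator: 500(j4480)^2 + 474000(j4480) + 112000000 = -9923200000 + j2123520000
Denominator: (j4480)^2 + 110(j4480) + 1000 = -20069400 + j492800
|N| = √(9923200000² + 2123520000²) ≈ 1.0148e+10, ∠N ≈ 167.92°
|D| = √(20069400² + 492800²) ≈ 2.0075e+07, ∠D ≈ 178.59°
|L| = 1.0148e+10 / 2.0075e+07 ≈ 505.5
Gain = 20 log₁₀(505.5) ≈ 54.07 dB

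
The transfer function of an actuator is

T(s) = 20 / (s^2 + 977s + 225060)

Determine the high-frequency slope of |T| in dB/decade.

-40 dB/decade

Each pole contributes −20 dB/decade at high frequency; each zero contributes +20 dB/decade.
Net: 0 zero(s) − 2 pole(s) → -40 dB/decade.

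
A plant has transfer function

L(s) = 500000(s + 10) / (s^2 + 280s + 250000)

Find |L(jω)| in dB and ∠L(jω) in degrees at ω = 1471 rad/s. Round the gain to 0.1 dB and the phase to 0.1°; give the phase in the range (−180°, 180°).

51.5 dB, -78.2°

At s = jω = j1471:
zero (s+10): 10 + j1471 → |·| = √(10²+1471²) = √2163941 ≈ 1471, ∠ = arctan(1471/10) ≈ 89.61°
quadratic: (j1471)² + 280·j1471 + 250000 = -1913841 + j411880 → |·| ≈ 1.9577e+06, ∠ ≈ 167.85°
|L| = 500000 · 1471 / 1.9577e+06 ≈ 375.7
Gain = 20 log₁₀(375.7) ≈ 51.50 dB
∠L = 89.61° − 167.85° = -78.24°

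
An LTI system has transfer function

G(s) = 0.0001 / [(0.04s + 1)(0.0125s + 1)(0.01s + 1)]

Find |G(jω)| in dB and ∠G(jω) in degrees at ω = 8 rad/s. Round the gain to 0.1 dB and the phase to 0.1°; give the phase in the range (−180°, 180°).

-80.5 dB, -28.0°

At ω = 8 rad/s:
pole (1 + j8·0.04) = 1 + j0.32 → |·| ≈ 1.05, ∠ ≈ 17.74°
pole (1 + j8·0.0125) = 1 + j0.1 → |·| ≈ 1.005, ∠ ≈ 5.71°
pole (1 + j8·0.01) = 1 + j0.08 → |·| ≈ 1.0032, ∠ ≈ 4.57°
|G| = 0.0001 · 1 / (1.05 · 1.005 · 1.0032) ≈ 9.4462e-05
Gain = 20 log₁₀(9.4462e-05) ≈ -80.49 dB
∠G = (0°) − (17.74° + 5.71° + 4.57°) = -28.02°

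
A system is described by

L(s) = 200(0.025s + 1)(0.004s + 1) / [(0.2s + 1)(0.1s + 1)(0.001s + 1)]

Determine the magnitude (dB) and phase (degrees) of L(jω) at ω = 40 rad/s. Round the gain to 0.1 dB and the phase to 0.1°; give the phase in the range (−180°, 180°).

At ω = 40 rad/s:
zero (1 + j40·0.025) = 1 + j1 → |·| ≈ 1.4142, ∠ ≈ 45.00°
zero (1 + j40·0.004) = 1 + j0.16 → |·| ≈ 1.0127, ∠ ≈ 9.09°
pole (1 + j40·0.2) = 1 + j8 → |·| ≈ 8.0623, ∠ ≈ 82.87°
pole (1 + j40·0.1) = 1 + j4 → |·| ≈ 4.1231, ∠ ≈ 75.96°
pole (1 + j40·0.001) = 1 + j0.04 → |·| ≈ 1.0008, ∠ ≈ 2.29°
|L| = 200 · 1.4142 · 1.0127 / (8.0623 · 4.1231 · 1.0008) ≈ 8.6098
Gain = 20 log₁₀(8.6098) ≈ 18.70 dB
∠L = (45.00° + 9.09°) − (82.87° + 75.96° + 2.29°) = -107.03°

18.7 dB, -107.0°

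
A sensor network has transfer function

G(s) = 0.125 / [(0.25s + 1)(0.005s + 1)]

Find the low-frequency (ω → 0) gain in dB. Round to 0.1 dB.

G(0) = 0.125 · 1 / 1 = 0.125
20 log₁₀(0.125) ≈ -18.06 dB

-18.1 dB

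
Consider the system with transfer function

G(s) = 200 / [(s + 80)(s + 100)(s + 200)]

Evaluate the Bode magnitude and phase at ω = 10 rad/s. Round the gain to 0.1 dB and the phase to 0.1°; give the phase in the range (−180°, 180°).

-78.2 dB, -15.7°

At s = jω = j10:
pole (s+80): 80 + j10 → |·| = √(80²+10²) = √6500 ≈ 80.623, ∠ = arctan(10/80) ≈ 7.13°
pole (s+100): 100 + j10 → |·| = √(100²+10²) = √10100 ≈ 100.5, ∠ = arctan(10/100) ≈ 5.71°
pole (s+200): 200 + j10 → |·| = √(200²+10²) = √40100 ≈ 200.25, ∠ = arctan(10/200) ≈ 2.86°
|G| = 200 / 1.6225e+06 ≈ 0.00012327
Gain = 20 log₁₀(0.00012327) ≈ -78.18 dB
∠G = 0.00° − 15.70° = -15.70°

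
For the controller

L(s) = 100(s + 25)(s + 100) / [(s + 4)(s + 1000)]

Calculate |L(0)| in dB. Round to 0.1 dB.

35.9 dB

L(0) = 100·25·100 / (4·1000) = 62.5
20 log₁₀(62.5) ≈ 35.92 dB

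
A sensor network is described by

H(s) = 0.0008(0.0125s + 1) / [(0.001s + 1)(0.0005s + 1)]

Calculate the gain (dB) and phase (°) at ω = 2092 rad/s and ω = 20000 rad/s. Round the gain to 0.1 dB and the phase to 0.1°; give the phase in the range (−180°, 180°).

ω = 2092: -44.1 dB, -22.9°; ω = 20000: -60.1 dB, -81.7°

At ω = 2092 rad/s:
zero (1 + j2092·0.0125) = 1 + j26.15 → |·| ≈ 26.169, ∠ ≈ 87.81°
pole (1 + j2092·0.001) = 1 + j2.092 → |·| ≈ 2.3187, ∠ ≈ 64.45°
pole (1 + j2092·0.0005) = 1 + j1.046 → |·| ≈ 1.4471, ∠ ≈ 46.29°
|H| = 0.0008 · 26.169 / (2.3187 · 1.4471) ≈ 0.0062393
Gain = 20 log₁₀(0.0062393) ≈ -44.10 dB
∠H = (87.81°) − (64.45° + 46.29°) = -22.93°

At ω = 20000 rad/s:
zero (1 + j20000·0.0125) = 1 + j250 → |·| ≈ 250, ∠ ≈ 89.77°
pole (1 + j20000·0.001) = 1 + j20 → |·| ≈ 20.025, ∠ ≈ 87.14°
pole (1 + j20000·0.0005) = 1 + j10 → |·| ≈ 10.05, ∠ ≈ 84.29°
|H| = 0.0008 · 250 / (20.025 · 10.05) ≈ 0.00099378
Gain = 20 log₁₀(0.00099378) ≈ -60.05 dB
∠H = (89.77°) − (87.14° + 84.29°) = -81.66°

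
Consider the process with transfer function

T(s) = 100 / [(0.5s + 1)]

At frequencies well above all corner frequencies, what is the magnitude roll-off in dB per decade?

-20 dB/decade

Each pole contributes −20 dB/decade at high frequency; each zero contributes +20 dB/decade.
Net: 0 zero(s) − 1 pole(s) → -20 dB/decade.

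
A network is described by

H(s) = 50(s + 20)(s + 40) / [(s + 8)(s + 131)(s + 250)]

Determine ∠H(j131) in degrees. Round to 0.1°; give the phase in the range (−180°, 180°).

At s = jω = j131:
zero (s+20): 20 + j131 → |·| = √(20²+131²) = √17561 ≈ 132.52, ∠ = arctan(131/20) ≈ 81.32°
zero (s+40): 40 + j131 → |·| = √(40²+131²) = √18761 ≈ 136.97, ∠ = arctan(131/40) ≈ 73.02°
pole (s+8): 8 + j131 → |·| = √(8²+131²) = √17225 ≈ 131.24, ∠ = arctan(131/8) ≈ 86.51°
pole (s+131): 131 + j131 → |·| = √(131²+131²) = √34322 ≈ 185.26, ∠ = arctan(131/131) ≈ 45.00°
pole (s+250): 250 + j131 → |·| = √(250²+131²) = √79661 ≈ 282.24, ∠ = arctan(131/250) ≈ 27.65°
∠H = 154.34° − 159.16° = -4.82°

-4.8°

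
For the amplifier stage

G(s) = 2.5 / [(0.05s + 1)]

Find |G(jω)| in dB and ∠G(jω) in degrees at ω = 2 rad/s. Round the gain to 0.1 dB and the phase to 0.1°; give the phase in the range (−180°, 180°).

7.9 dB, -5.7°

At ω = 2 rad/s:
pole (1 + j2·0.05) = 1 + j0.1 → |·| ≈ 1.005, ∠ ≈ 5.71°
|G| = 2.5 · 1 / (1.005) ≈ 2.4876
Gain = 20 log₁₀(2.4876) ≈ 7.92 dB
∠G = (0°) − (5.71°) = -5.71°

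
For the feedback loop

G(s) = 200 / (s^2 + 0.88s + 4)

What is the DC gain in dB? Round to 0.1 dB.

34.0 dB

G(0) = 200 / 4 = 50
20 log₁₀(50) ≈ 33.98 dB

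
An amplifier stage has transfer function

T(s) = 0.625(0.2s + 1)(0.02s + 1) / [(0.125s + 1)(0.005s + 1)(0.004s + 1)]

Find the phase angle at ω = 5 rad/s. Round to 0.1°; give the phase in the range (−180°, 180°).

At ω = 5 rad/s:
zero (1 + j5·0.2) = 1 + j1 → |·| ≈ 1.4142, ∠ ≈ 45.00°
zero (1 + j5·0.02) = 1 + j0.1 → |·| ≈ 1.005, ∠ ≈ 5.71°
pole (1 + j5·0.125) = 1 + j0.625 → |·| ≈ 1.1792, ∠ ≈ 32.01°
pole (1 + j5·0.005) = 1 + j0.025 → |·| ≈ 1.0003, ∠ ≈ 1.43°
pole (1 + j5·0.004) = 1 + j0.02 → |·| ≈ 1.0002, ∠ ≈ 1.15°
∠T = (45.00° + 5.71°) − (32.01° + 1.43° + 1.15°) = 16.12°

16.1°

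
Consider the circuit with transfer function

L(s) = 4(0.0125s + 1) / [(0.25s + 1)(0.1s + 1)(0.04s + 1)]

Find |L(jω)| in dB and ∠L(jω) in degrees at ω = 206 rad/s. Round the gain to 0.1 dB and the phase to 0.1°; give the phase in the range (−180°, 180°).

At ω = 206 rad/s:
zero (1 + j206·0.0125) = 1 + j2.575 → |·| ≈ 2.7624, ∠ ≈ 68.78°
pole (1 + j206·0.25) = 1 + j51.5 → |·| ≈ 51.51, ∠ ≈ 88.89°
pole (1 + j206·0.1) = 1 + j20.6 → |·| ≈ 20.624, ∠ ≈ 87.22°
pole (1 + j206·0.04) = 1 + j8.24 → |·| ≈ 8.3005, ∠ ≈ 83.08°
|L| = 4 · 2.7624 / (51.51 · 20.624 · 8.3005) ≈ 0.0012531
Gain = 20 log₁₀(0.0012531) ≈ -58.04 dB
∠L = (68.78°) − (88.89° + 87.22° + 83.08°) = -190.41° ≡ 169.59° (principal value)

-58.0 dB, 169.6°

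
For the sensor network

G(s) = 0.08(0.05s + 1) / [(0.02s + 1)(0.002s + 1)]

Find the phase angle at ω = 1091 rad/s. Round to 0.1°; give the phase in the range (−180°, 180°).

-63.8°

At ω = 1091 rad/s:
zero (1 + j1091·0.05) = 1 + j54.55 → |·| ≈ 54.559, ∠ ≈ 88.95°
pole (1 + j1091·0.02) = 1 + j21.82 → |·| ≈ 21.843, ∠ ≈ 87.38°
pole (1 + j1091·0.002) = 1 + j2.182 → |·| ≈ 2.4002, ∠ ≈ 65.38°
∠G = (88.95°) − (87.38° + 65.38°) = -63.81°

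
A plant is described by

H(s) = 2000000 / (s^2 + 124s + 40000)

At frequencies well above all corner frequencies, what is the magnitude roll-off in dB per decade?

-40 dB/decade

Each pole contributes −20 dB/decade at high frequency; each zero contributes +20 dB/decade.
Net: 0 zero(s) − 2 pole(s) → -40 dB/decade.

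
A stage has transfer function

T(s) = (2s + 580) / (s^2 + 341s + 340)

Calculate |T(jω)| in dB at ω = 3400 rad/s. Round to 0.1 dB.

Substitute s = j3400:
Numerator: 2(j3400) + 580 = 580 + j6800
Denominator: (j3400)^2 + 341(j3400) + 340 = -11559660 + j1159400
|N| = √(580² + 6800²) ≈ 6824.7, ∠N ≈ 85.12°
|D| = √(11559660² + 1159400²) ≈ 1.1618e+07, ∠D ≈ 174.27°
|T| = 6824.7 / 1.1618e+07 ≈ 0.00058742
Gain = 20 log₁₀(0.00058742) ≈ -64.62 dB

-64.6 dB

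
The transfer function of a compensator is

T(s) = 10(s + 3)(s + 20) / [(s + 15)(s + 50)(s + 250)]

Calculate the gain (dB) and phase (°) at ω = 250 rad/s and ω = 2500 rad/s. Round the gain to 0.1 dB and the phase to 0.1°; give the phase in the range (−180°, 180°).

ω = 250: -31.1 dB, -35.5°; ω = 2500: -48.0 dB, -83.3°

At s = jω = j250:
zero (s+3): 3 + j250 → |·| = √(3²+250²) = √62509 ≈ 250.02, ∠ = arctan(250/3) ≈ 89.31°
zero (s+20): 20 + j250 → |·| = √(20²+250²) = √62900 ≈ 250.8, ∠ = arctan(250/20) ≈ 85.43°
pole (s+15): 15 + j250 → |·| = √(15²+250²) = √62725 ≈ 250.45, ∠ = arctan(250/15) ≈ 86.57°
pole (s+50): 50 + j250 → |·| = √(50²+250²) = √65000 ≈ 254.95, ∠ = arctan(250/50) ≈ 78.69°
pole (s+250): 250 + j250 → |·| = √(250²+250²) = √125000 ≈ 353.55, ∠ = arctan(250/250) ≈ 45.00°
|T| = 10 · 62705 / 2.2575e+07 ≈ 0.027776
Gain = 20 log₁₀(0.027776) ≈ -31.13 dB
∠T = 174.74° − 210.26° = -35.52°

At s = jω = j2500:
zero (s+3): 3 + j2500 → |·| = √(3²+2500²) = √6250009 ≈ 2500, ∠ = arctan(2500/3) ≈ 89.93°
zero (s+20): 20 + j2500 → |·| = √(20²+2500²) = √6250400 ≈ 2500.1, ∠ = arctan(2500/20) ≈ 89.54°
pole (s+15): 15 + j2500 → |·| = √(15²+2500²) = √6250225 ≈ 2500, ∠ = arctan(2500/15) ≈ 89.66°
pole (s+50): 50 + j2500 → |·| = √(50²+2500²) = √6252500 ≈ 2500.5, ∠ = arctan(2500/50) ≈ 88.85°
pole (s+250): 250 + j2500 → |·| = √(250²+2500²) = √6312500 ≈ 2512.5, ∠ = arctan(2500/250) ≈ 84.29°
|T| = 10 · 6.2502e+06 / 1.5706e+10 ≈ 0.0039795
Gain = 20 log₁₀(0.0039795) ≈ -48.00 dB
∠T = 179.47° − 262.80° = -83.33°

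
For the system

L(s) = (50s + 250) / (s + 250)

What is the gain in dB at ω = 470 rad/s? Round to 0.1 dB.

32.9 dB

Substitute s = j470:
Numerator: 50(j470) + 250 = 250 + j23500
Denominator: (j470) + 250 = 250 + j470
|N| = √(250² + 23500²) ≈ 23501, ∠N ≈ 89.39°
|D| = √(250² + 470²) ≈ 532.35, ∠D ≈ 61.99°
|L| = 23501 / 532.35 ≈ 44.146
Gain = 20 log₁₀(44.146) ≈ 32.90 dB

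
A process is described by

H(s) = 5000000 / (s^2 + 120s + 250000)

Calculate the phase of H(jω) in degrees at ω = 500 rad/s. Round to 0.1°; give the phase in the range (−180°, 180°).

-90.0°

At s = jω = j500:
quadratic: (j500)² + 120·j500 + 250000 = 0 + j60000 → |·| ≈ 60000, ∠ ≈ 90.00°
∠H = 0.00° − 90.00° = -90.00°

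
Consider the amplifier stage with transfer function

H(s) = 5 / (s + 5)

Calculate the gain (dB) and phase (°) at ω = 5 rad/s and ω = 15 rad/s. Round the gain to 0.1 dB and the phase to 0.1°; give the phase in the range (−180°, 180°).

Substitute s = j5:
Numerator: 5 = 5 + j0
Denominator: (j5) + 5 = 5 + j5
|N| = √(5² + 0²) ≈ 5, ∠N ≈ 0.00°
|D| = √(5² + 5²) ≈ 7.0711, ∠D ≈ 45.00°
|H| = 5 / 7.0711 ≈ 0.7071
Gain = 20 log₁₀(0.7071) ≈ -3.01 dB
∠H = 0.00° − 45.00° = -45.00°

Substitute s = j15:
Numerator: 5 = 5 + j0
Denominator: (j15) + 5 = 5 + j15
|N| = √(5² + 0²) ≈ 5, ∠N ≈ 0.00°
|D| = √(5² + 15²) ≈ 15.811, ∠D ≈ 71.57°
|H| = 5 / 15.811 ≈ 0.31624
Gain = 20 log₁₀(0.31624) ≈ -10.00 dB
∠H = 0.00° − 71.57° = -71.57°

ω = 5: -3.0 dB, -45.0°; ω = 15: -10.0 dB, -71.6°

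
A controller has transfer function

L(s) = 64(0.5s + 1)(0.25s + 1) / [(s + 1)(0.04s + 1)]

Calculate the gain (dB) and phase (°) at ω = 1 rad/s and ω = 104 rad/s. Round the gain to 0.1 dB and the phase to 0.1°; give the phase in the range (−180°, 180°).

At ω = 1 rad/s:
zero (1 + j1·0.5) = 1 + j0.5 → |·| ≈ 1.118, ∠ ≈ 26.57°
zero (1 + j1·0.25) = 1 + j0.25 → |·| ≈ 1.0308, ∠ ≈ 14.04°
pole (1 + j1·1) = 1 + j1 → |·| ≈ 1.4142, ∠ ≈ 45.00°
pole (1 + j1·0.04) = 1 + j0.04 → |·| ≈ 1.0008, ∠ ≈ 2.29°
|L| = 64 · 1.118 · 1.0308 / (1.4142 · 1.0008) ≈ 52.112
Gain = 20 log₁₀(52.112) ≈ 34.34 dB
∠L = (26.57° + 14.04°) − (45.00° + 2.29°) = -6.68°

At ω = 104 rad/s:
zero (1 + j104·0.5) = 1 + j52 → |·| ≈ 52.01, ∠ ≈ 88.90°
zero (1 + j104·0.25) = 1 + j26 → |·| ≈ 26.019, ∠ ≈ 87.80°
pole (1 + j104·1) = 1 + j104 → |·| ≈ 104, ∠ ≈ 89.45°
pole (1 + j104·0.04) = 1 + j4.16 → |·| ≈ 4.2785, ∠ ≈ 76.48°
|L| = 64 · 52.01 · 26.019 / (104 · 4.2785) ≈ 194.64
Gain = 20 log₁₀(194.64) ≈ 45.78 dB
∠L = (88.90° + 87.80°) − (89.45° + 76.48°) = 10.77°

ω = 1: 34.3 dB, -6.7°; ω = 104: 45.8 dB, 10.8°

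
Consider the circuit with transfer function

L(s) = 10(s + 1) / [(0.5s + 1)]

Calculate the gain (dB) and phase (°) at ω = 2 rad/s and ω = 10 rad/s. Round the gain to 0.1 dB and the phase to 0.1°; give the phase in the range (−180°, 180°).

ω = 2: 24.0 dB, 18.4°; ω = 10: 25.9 dB, 5.6°

At ω = 2 rad/s:
zero (1 + j2·1) = 1 + j2 → |·| ≈ 2.2361, ∠ ≈ 63.43°
pole (1 + j2·0.5) = 1 + j1 → |·| ≈ 1.4142, ∠ ≈ 45.00°
|L| = 10 · 2.2361 / (1.4142) ≈ 15.812
Gain = 20 log₁₀(15.812) ≈ 23.98 dB
∠L = (63.43°) − (45.00°) = 18.43°

At ω = 10 rad/s:
zero (1 + j10·1) = 1 + j10 → |·| ≈ 10.05, ∠ ≈ 84.29°
pole (1 + j10·0.5) = 1 + j5 → |·| ≈ 5.099, ∠ ≈ 78.69°
|L| = 10 · 10.05 / (5.099) ≈ 19.71
Gain = 20 log₁₀(19.71) ≈ 25.89 dB
∠L = (84.29°) − (78.69°) = 5.60°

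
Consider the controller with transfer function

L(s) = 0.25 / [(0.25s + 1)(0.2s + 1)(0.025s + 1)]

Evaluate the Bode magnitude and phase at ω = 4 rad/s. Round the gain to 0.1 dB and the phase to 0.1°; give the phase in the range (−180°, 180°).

-17.2 dB, -89.4°

At ω = 4 rad/s:
pole (1 + j4·0.25) = 1 + j1 → |·| ≈ 1.4142, ∠ ≈ 45.00°
pole (1 + j4·0.2) = 1 + j0.8 → |·| ≈ 1.2806, ∠ ≈ 38.66°
pole (1 + j4·0.025) = 1 + j0.1 → |·| ≈ 1.005, ∠ ≈ 5.71°
|L| = 0.25 · 1 / (1.4142 · 1.2806 · 1.005) ≈ 0.13736
Gain = 20 log₁₀(0.13736) ≈ -17.24 dB
∠L = (0°) − (45.00° + 38.66° + 5.71°) = -89.37°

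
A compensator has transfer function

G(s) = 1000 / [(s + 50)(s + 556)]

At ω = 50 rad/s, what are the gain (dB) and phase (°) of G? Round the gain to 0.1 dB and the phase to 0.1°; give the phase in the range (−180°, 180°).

-31.9 dB, -50.1°

At s = jω = j50:
pole (s+50): 50 + j50 → |·| = √(50²+50²) = √5000 ≈ 70.711, ∠ = arctan(50/50) ≈ 45.00°
pole (s+556): 556 + j50 → |·| = √(556²+50²) = √311636 ≈ 558.24, ∠ = arctan(50/556) ≈ 5.14°
|G| = 1000 / 39474 ≈ 0.025333
Gain = 20 log₁₀(0.025333) ≈ -31.93 dB
∠G = 0.00° − 50.14° = -50.14°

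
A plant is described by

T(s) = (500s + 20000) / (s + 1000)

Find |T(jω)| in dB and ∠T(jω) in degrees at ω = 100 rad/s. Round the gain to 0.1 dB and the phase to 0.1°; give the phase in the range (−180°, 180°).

34.6 dB, 62.5°

Substitute s = j100:
Numerator: 500(j100) + 20000 = 20000 + j50000
Denominator: (j100) + 1000 = 1000 + j100
|N| = √(20000² + 50000²) ≈ 53852, ∠N ≈ 68.20°
|D| = √(1000² + 100²) ≈ 1005, ∠D ≈ 5.71°
|T| = 53852 / 1005 ≈ 53.584
Gain = 20 log₁₀(53.584) ≈ 34.58 dB
∠T = 68.20° − 5.71° = 62.49°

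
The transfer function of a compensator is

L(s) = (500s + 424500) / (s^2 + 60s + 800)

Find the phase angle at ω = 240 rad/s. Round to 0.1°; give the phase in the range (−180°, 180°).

Substitute s = j240:
Numerator: 500(j240) + 424500 = 424500 + j120000
Denominator: (j240)^2 + 60(j240) + 800 = -56800 + j14400
|N| = √(424500² + 120000²) ≈ 4.4114e+05, ∠N ≈ 15.78°
|D| = √(56800² + 14400²) ≈ 58597, ∠D ≈ 165.77°
∠L = 15.78° − 165.77° = -149.99°

-150.0°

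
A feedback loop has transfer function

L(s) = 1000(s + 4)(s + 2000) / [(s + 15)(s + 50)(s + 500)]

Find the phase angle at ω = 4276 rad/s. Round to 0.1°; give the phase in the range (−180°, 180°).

-107.6°

At s = jω = j4276:
zero (s+4): 4 + j4276 → |·| = √(4²+4276²) = √18284192 ≈ 4276, ∠ = arctan(4276/4) ≈ 89.95°
zero (s+2000): 2000 + j4276 → |·| = √(2000²+4276²) = √22284176 ≈ 4720.6, ∠ = arctan(4276/2000) ≈ 64.93°
pole (s+15): 15 + j4276 → |·| = √(15²+4276²) = √18284401 ≈ 4276, ∠ = arctan(4276/15) ≈ 89.80°
pole (s+50): 50 + j4276 → |·| = √(50²+4276²) = √18286676 ≈ 4276.3, ∠ = arctan(4276/50) ≈ 89.33°
pole (s+500): 500 + j4276 → |·| = √(500²+4276²) = √18534176 ≈ 4305.1, ∠ = arctan(4276/500) ≈ 83.33°
∠L = 154.88° − 262.46° = -107.58°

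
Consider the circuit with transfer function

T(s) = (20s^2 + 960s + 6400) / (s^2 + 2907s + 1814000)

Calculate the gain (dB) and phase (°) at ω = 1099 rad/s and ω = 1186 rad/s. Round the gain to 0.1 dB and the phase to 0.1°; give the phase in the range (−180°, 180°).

Substitute s = j1099:
Numerator: 20(j1099)^2 + 960(j1099) + 6400 = -24149620 + j1055040
Denominator: (j1099)^2 + 2907(j1099) + 1814000 = 606199 + j3194793
|N| = √(24149620² + 1055040²) ≈ 2.4173e+07, ∠N ≈ 177.50°
|D| = √(606199² + 3194793²) ≈ 3.2518e+06, ∠D ≈ 79.26°
|T| = 2.4173e+07 / 3.2518e+06 ≈ 7.4337
Gain = 20 log₁₀(7.4337) ≈ 17.42 dB
∠T = 177.50° − 79.26° = 98.24°

Substitute s = j1186:
Numerator: 20(j1186)^2 + 960(j1186) + 6400 = -28125520 + j1138560
Denominator: (j1186)^2 + 2907(j1186) + 1814000 = 407404 + j3447702
|N| = √(28125520² + 1138560²) ≈ 2.8149e+07, ∠N ≈ 177.68°
|D| = √(407404² + 3447702²) ≈ 3.4717e+06, ∠D ≈ 83.26°
|T| = 2.8149e+07 / 3.4717e+06 ≈ 8.1081
Gain = 20 log₁₀(8.1081) ≈ 18.18 dB
∠T = 177.68° − 83.26° = 94.42°

ω = 1099: 17.4 dB, 98.2°; ω = 1186: 18.2 dB, 94.4°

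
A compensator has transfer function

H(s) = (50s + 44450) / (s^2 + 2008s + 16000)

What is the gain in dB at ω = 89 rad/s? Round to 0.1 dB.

Substitute s = j89:
Numerator: 50(j89) + 44450 = 44450 + j4450
Denominator: (j89)^2 + 2008(j89) + 16000 = 8079 + j178712
|N| = √(44450² + 4450²) ≈ 44672, ∠N ≈ 5.72°
|D| = √(8079² + 178712²) ≈ 1.7889e+05, ∠D ≈ 87.41°
|H| = 44672 / 1.7889e+05 ≈ 0.24972
Gain = 20 log₁₀(0.24972) ≈ -12.05 dB

-12.1 dB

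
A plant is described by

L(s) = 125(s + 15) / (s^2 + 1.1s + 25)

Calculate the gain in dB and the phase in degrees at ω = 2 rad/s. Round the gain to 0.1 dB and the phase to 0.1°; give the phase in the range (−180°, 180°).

39.0 dB, 1.6°

At s = jω = j2:
zero (s+15): 15 + j2 → |·| = √(15²+2²) = √229 ≈ 15.133, ∠ = arctan(2/15) ≈ 7.59°
quadratic: (j2)² + 1.1·j2 + 25 = 21 + j2.2 → |·| ≈ 21.115, ∠ ≈ 5.98°
|L| = 125 · 15.133 / 21.115 ≈ 89.587
Gain = 20 log₁₀(89.587) ≈ 39.04 dB
∠L = 7.59° − 5.98° = 1.61°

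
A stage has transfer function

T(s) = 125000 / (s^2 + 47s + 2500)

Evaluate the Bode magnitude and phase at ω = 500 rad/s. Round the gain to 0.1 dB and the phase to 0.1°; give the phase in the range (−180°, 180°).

At s = jω = j500:
quadratic: (j500)² + 47·j500 + 2500 = -247500 + j23500 → |·| ≈ 2.4861e+05, ∠ ≈ 174.58°
|T| = 125000 / 2.4861e+05 ≈ 0.5028
Gain = 20 log₁₀(0.5028) ≈ -5.97 dB
∠T = 0.00° − 174.58° = -174.58°

-6.0 dB, -174.6°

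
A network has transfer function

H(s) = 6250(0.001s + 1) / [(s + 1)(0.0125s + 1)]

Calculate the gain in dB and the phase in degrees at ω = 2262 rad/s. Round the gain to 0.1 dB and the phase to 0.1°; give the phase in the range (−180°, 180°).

At ω = 2262 rad/s:
zero (1 + j2262·0.001) = 1 + j2.262 → |·| ≈ 2.4732, ∠ ≈ 66.15°
pole (1 + j2262·1) = 1 + j2262 → |·| ≈ 2262, ∠ ≈ 89.97°
pole (1 + j2262·0.0125) = 1 + j28.275 → |·| ≈ 28.293, ∠ ≈ 87.97°
|H| = 6250 · 2.4732 / (2262 · 28.293) ≈ 0.24153
Gain = 20 log₁₀(0.24153) ≈ -12.34 dB
∠H = (66.15°) − (89.97° + 87.97°) = -111.79°

-12.3 dB, -111.8°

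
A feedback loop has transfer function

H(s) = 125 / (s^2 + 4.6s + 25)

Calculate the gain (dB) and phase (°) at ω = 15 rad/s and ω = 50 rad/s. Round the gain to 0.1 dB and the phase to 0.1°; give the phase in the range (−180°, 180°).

ω = 15: -4.6 dB, -161.0°; ω = 50: -26.0 dB, -174.7°

At s = jω = j15:
quadratic: (j15)² + 4.6·j15 + 25 = -200 + j69 → |·| ≈ 211.57, ∠ ≈ 160.97°
|H| = 125 / 211.57 ≈ 0.59082
Gain = 20 log₁₀(0.59082) ≈ -4.57 dB
∠H = 0.00° − 160.97° = -160.97°

At s = jω = j50:
quadratic: (j50)² + 4.6·j50 + 25 = -2475 + j230 → |·| ≈ 2485.7, ∠ ≈ 174.69°
|H| = 125 / 2485.7 ≈ 0.050288
Gain = 20 log₁₀(0.050288) ≈ -25.97 dB
∠H = 0.00° − 174.69° = -174.69°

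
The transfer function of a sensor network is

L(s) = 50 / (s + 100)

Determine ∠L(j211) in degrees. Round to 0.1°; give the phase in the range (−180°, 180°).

-64.6°

At s = jω = j211:
pole (s+100): 100 + j211 → |·| = √(100²+211²) = √54521 ≈ 233.5, ∠ = arctan(211/100) ≈ 64.64°
∠L = 0.00° − 64.64° = -64.64°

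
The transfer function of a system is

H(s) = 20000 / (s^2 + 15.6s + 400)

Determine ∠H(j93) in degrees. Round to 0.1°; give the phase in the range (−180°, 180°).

At s = jω = j93:
quadratic: (j93)² + 15.6·j93 + 400 = -8249 + j1450.8 → |·| ≈ 8375.6, ∠ ≈ 170.03°
∠H = 0.00° − 170.03° = -170.03°

-170.0°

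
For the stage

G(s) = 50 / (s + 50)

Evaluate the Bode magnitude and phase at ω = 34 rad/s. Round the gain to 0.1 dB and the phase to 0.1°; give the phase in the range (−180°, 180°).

-1.7 dB, -34.2°

Substitute s = j34:
Numerator: 50 = 50 + j0
Denominator: (j34) + 50 = 50 + j34
|N| = √(50² + 0²) ≈ 50, ∠N ≈ 0.00°
|D| = √(50² + 34²) ≈ 60.465, ∠D ≈ 34.22°
|G| = 50 / 60.465 ≈ 0.82692
Gain = 20 log₁₀(0.82692) ≈ -1.65 dB
∠G = 0.00° − 34.22° = -34.22°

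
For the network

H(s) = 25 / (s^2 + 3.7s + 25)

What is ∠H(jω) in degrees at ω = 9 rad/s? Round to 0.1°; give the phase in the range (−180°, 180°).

-149.3°

At s = jω = j9:
quadratic: (j9)² + 3.7·j9 + 25 = -56 + j33.3 → |·| ≈ 65.153, ∠ ≈ 149.26°
∠H = 0.00° − 149.26° = -149.26°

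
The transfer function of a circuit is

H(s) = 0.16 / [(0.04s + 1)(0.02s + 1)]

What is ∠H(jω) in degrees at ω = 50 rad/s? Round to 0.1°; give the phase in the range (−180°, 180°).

At ω = 50 rad/s:
pole (1 + j50·0.04) = 1 + j2 → |·| ≈ 2.2361, ∠ ≈ 63.43°
pole (1 + j50·0.02) = 1 + j1 → |·| ≈ 1.4142, ∠ ≈ 45.00°
∠H = (0°) − (63.43° + 45.00°) = -108.43°

-108.4°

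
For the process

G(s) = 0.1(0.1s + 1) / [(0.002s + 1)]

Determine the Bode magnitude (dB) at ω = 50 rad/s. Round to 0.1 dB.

At ω = 50 rad/s:
zero (1 + j50·0.1) = 1 + j5 → |·| ≈ 5.099, ∠ ≈ 78.69°
pole (1 + j50·0.002) = 1 + j0.1 → |·| ≈ 1.005, ∠ ≈ 5.71°
|G| = 0.1 · 5.099 / (1.005) ≈ 0.50736
Gain = 20 log₁₀(0.50736) ≈ -5.89 dB

-5.9 dB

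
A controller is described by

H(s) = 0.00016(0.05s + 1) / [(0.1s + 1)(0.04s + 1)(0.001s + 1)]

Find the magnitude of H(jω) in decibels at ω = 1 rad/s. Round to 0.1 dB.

At ω = 1 rad/s:
zero (1 + j1·0.05) = 1 + j0.05 → |·| ≈ 1.0012, ∠ ≈ 2.86°
pole (1 + j1·0.1) = 1 + j0.1 → |·| ≈ 1.005, ∠ ≈ 5.71°
pole (1 + j1·0.04) = 1 + j0.04 → |·| ≈ 1.0008, ∠ ≈ 2.29°
pole (1 + j1·0.001) = 1 + j0.001 → |·| ≈ 1, ∠ ≈ 0.06°
|H| = 0.00016 · 1.0012 / (1.005 · 1.0008 · 1) ≈ 0.00015927
Gain = 20 log₁₀(0.00015927) ≈ -75.96 dB

-76.0 dB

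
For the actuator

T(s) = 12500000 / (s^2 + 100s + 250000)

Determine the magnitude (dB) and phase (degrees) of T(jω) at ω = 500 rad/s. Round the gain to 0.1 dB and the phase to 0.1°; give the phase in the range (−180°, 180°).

At s = jω = j500:
quadratic: (j500)² + 100·j500 + 250000 = 0 + j50000 → |·| ≈ 50000, ∠ ≈ 90.00°
|T| = 12500000 / 50000 ≈ 250
Gain = 20 log₁₀(250) ≈ 47.96 dB
∠T = 0.00° − 90.00° = -90.00°

48.0 dB, -90.0°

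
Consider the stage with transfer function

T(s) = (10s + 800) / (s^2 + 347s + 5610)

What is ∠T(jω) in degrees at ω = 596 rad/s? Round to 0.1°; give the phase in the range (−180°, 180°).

Substitute s = j596:
Numerator: 10(j596) + 800 = 800 + j5960
Denominator: (j596)^2 + 347(j596) + 5610 = -349606 + j206812
|N| = √(800² + 5960²) ≈ 6013.5, ∠N ≈ 82.35°
|D| = √(349606² + 206812²) ≈ 4.062e+05, ∠D ≈ 149.39°
∠T = 82.35° − 149.39° = -67.04°

-67.0°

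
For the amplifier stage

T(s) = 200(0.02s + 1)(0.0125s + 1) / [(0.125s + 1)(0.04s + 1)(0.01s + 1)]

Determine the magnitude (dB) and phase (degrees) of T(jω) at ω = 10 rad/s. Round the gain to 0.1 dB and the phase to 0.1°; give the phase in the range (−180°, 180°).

At ω = 10 rad/s:
zero (1 + j10·0.02) = 1 + j0.2 → |·| ≈ 1.0198, ∠ ≈ 11.31°
zero (1 + j10·0.0125) = 1 + j0.125 → |·| ≈ 1.0078, ∠ ≈ 7.13°
pole (1 + j10·0.125) = 1 + j1.25 → |·| ≈ 1.6008, ∠ ≈ 51.34°
pole (1 + j10·0.04) = 1 + j0.4 → |·| ≈ 1.077, ∠ ≈ 21.80°
pole (1 + j10·0.01) = 1 + j0.1 → |·| ≈ 1.005, ∠ ≈ 5.71°
|T| = 200 · 1.0198 · 1.0078 / (1.6008 · 1.077 · 1.005) ≈ 118.63
Gain = 20 log₁₀(118.63) ≈ 41.48 dB
∠T = (11.31° + 7.13°) − (51.34° + 21.80° + 5.71°) = -60.41°

41.5 dB, -60.4°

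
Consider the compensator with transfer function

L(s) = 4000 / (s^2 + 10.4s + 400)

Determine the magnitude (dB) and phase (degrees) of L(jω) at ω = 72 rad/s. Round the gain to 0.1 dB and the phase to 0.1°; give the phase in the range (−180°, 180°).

At s = jω = j72:
quadratic: (j72)² + 10.4·j72 + 400 = -4784 + j748.8 → |·| ≈ 4842.2, ∠ ≈ 171.10°
|L| = 4000 / 4842.2 ≈ 0.82607
Gain = 20 log₁₀(0.82607) ≈ -1.66 dB
∠L = 0.00° − 171.10° = -171.10°

-1.7 dB, -171.1°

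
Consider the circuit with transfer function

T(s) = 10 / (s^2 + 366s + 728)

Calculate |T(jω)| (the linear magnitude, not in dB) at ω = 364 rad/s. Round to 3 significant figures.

5.34e-05

Substitute s = j364:
Numerator: 10 = 10 + j0
Denominator: (j364)^2 + 366(j364) + 728 = -131768 + j133224
|N| = √(10² + 0²) ≈ 10, ∠N ≈ 0.00°
|D| = √(131768² + 133224²) ≈ 1.8738e+05, ∠D ≈ 134.69°
|T| = 10 / 1.8738e+05 ≈ 5.3367e-05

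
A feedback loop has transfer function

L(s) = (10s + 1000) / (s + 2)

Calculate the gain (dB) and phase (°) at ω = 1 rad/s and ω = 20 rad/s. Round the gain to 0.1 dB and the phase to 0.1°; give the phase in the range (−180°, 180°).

Substitute s = j1:
Numerator: 10(j1) + 1000 = 1000 + j10
Denominator: (j1) + 2 = 2 + j1
|N| = √(1000² + 10²) ≈ 1000, ∠N ≈ 0.57°
|D| = √(2² + 1²) ≈ 2.2361, ∠D ≈ 26.57°
|L| = 1000 / 2.2361 ≈ 447.21
Gain = 20 log₁₀(447.21) ≈ 53.01 dB
∠L = 0.57° − 26.57° = -26.00°

Substitute s = j20:
Numerator: 10(j20) + 1000 = 1000 + j200
Denominator: (j20) + 2 = 2 + j20
|N| = √(1000² + 200²) ≈ 1019.8, ∠N ≈ 11.31°
|D| = √(2² + 20²) ≈ 20.1, ∠D ≈ 84.29°
|L| = 1019.8 / 20.1 ≈ 50.736
Gain = 20 log₁₀(50.736) ≈ 34.11 dB
∠L = 11.31° − 84.29° = -72.98°

ω = 1: 53.0 dB, -26.0°; ω = 20: 34.1 dB, -73.0°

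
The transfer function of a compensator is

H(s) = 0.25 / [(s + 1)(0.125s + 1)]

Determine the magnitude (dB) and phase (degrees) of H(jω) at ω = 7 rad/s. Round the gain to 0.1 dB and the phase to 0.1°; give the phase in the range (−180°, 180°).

-31.5 dB, -123.1°

At ω = 7 rad/s:
pole (1 + j7·1) = 1 + j7 → |·| ≈ 7.0711, ∠ ≈ 81.87°
pole (1 + j7·0.125) = 1 + j0.875 → |·| ≈ 1.3288, ∠ ≈ 41.19°
|H| = 0.25 · 1 / (7.0711 · 1.3288) ≈ 0.026607
Gain = 20 log₁₀(0.026607) ≈ -31.50 dB
∠H = (0°) − (81.87° + 41.19°) = -123.06°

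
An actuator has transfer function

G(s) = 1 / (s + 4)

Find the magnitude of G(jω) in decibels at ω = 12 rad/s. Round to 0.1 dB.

-22.0 dB

At s = jω = j12:
pole (s+4): 4 + j12 → |·| = √(4²+12²) = √160 ≈ 12.649, ∠ = arctan(12/4) ≈ 71.57°
|G| = 1 / 12.649 ≈ 0.079058
Gain = 20 log₁₀(0.079058) ≈ -22.04 dB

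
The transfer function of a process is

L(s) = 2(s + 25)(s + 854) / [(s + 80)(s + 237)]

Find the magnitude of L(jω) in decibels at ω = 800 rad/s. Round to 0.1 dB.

8.9 dB

At s = jω = j800:
zero (s+25): 25 + j800 → |·| = √(25²+800²) = √640625 ≈ 800.39, ∠ = arctan(800/25) ≈ 88.21°
zero (s+854): 854 + j800 → |·| = √(854²+800²) = √1369316 ≈ 1170.2, ∠ = arctan(800/854) ≈ 43.13°
pole (s+80): 80 + j800 → |·| = √(80²+800²) = √646400 ≈ 803.99, ∠ = arctan(800/80) ≈ 84.29°
pole (s+237): 237 + j800 → |·| = √(237²+800²) = √696169 ≈ 834.37, ∠ = arctan(800/237) ≈ 73.50°
|L| = 2 · 9.3662e+05 / 6.7083e+05 ≈ 2.7924
Gain = 20 log₁₀(2.7924) ≈ 8.92 dB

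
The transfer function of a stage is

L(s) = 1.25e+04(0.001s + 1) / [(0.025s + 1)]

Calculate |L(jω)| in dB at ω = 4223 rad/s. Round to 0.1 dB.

At ω = 4223 rad/s:
zero (1 + j4223·0.001) = 1 + j4.223 → |·| ≈ 4.3398, ∠ ≈ 76.68°
pole (1 + j4223·0.025) = 1 + j105.575 → |·| ≈ 105.58, ∠ ≈ 89.46°
|L| = 1.25e+04 · 4.3398 / (105.58) ≈ 513.8
Gain = 20 log₁₀(513.8) ≈ 54.22 dB

54.2 dB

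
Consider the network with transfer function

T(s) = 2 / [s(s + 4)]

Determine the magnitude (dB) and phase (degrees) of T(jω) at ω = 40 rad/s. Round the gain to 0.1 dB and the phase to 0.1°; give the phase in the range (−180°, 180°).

-58.1 dB, -174.3°

At s = jω = j40:
pole (s+4): 4 + j40 → |·| = √(4²+40²) = √1616 ≈ 40.2, ∠ = arctan(40/4) ≈ 84.29°
pole at origin: |s| = 40, ∠ = 90.00° (in denominator)
|T| = 2 / 1608 ≈ 0.0012438
Gain = 20 log₁₀(0.0012438) ≈ -58.10 dB
∠T = 0.00° − 174.29° = -174.29°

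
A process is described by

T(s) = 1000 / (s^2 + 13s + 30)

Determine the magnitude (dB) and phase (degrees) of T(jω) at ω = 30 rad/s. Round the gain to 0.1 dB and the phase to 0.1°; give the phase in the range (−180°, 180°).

Substitute s = j30:
Numerator: 1000 = 1000 + j0
Denominator: (j30)^2 + 13(j30) + 30 = -870 + j390
|N| = √(1000² + 0²) ≈ 1000, ∠N ≈ 0.00°
|D| = √(870² + 390²) ≈ 953.41, ∠D ≈ 155.85°
|T| = 1000 / 953.41 ≈ 1.0489
Gain = 20 log₁₀(1.0489) ≈ 0.41 dB
∠T = 0.00° − 155.85° = -155.85°

0.4 dB, -155.9°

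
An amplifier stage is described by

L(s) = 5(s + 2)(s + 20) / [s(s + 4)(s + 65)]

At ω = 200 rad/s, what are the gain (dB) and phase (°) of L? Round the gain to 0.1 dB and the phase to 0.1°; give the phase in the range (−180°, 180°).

-32.4 dB, -77.1°

At s = jω = j200:
zero (s+2): 2 + j200 → |·| = √(2²+200²) = √40004 ≈ 200.01, ∠ = arctan(200/2) ≈ 89.43°
zero (s+20): 20 + j200 → |·| = √(20²+200²) = √40400 ≈ 201, ∠ = arctan(200/20) ≈ 84.29°
pole (s+4): 4 + j200 → |·| = √(4²+200²) = √40016 ≈ 200.04, ∠ = arctan(200/4) ≈ 88.85°
pole (s+65): 65 + j200 → |·| = √(65²+200²) = √44225 ≈ 210.3, ∠ = arctan(200/65) ≈ 72.00°
pole at origin: |s| = 200, ∠ = 90.00° (in denominator)
|L| = 5 · 40202 / 8.4137e+06 ≈ 0.023891
Gain = 20 log₁₀(0.023891) ≈ -32.44 dB
∠L = 173.72° − 250.85° = -77.13°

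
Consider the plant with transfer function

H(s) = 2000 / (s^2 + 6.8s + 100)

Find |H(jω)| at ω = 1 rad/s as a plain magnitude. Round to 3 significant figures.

20.2

At s = jω = j1:
quadratic: (j1)² + 6.8·j1 + 100 = 99 + j6.8 → |·| ≈ 99.233, ∠ ≈ 3.93°
|H| = 2000 / 99.233 ≈ 20.155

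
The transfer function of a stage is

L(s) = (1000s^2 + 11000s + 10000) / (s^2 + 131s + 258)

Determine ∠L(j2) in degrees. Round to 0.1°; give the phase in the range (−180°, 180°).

28.9°

Substitute s = j2:
Numerator: 1000(j2)^2 + 11000(j2) + 10000 = 6000 + j22000
Denominator: (j2)^2 + 131(j2) + 258 = 254 + j262
|N| = √(6000² + 22000²) ≈ 22804, ∠N ≈ 74.74°
|D| = √(254² + 262²) ≈ 364.91, ∠D ≈ 45.89°
∠L = 74.74° − 45.89° = 28.85°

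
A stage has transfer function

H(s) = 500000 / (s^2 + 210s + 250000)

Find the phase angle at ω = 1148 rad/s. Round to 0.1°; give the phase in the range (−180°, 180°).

-167.3°

At s = jω = j1148:
quadratic: (j1148)² + 210·j1148 + 250000 = -1067904 + j241080 → |·| ≈ 1.0948e+06, ∠ ≈ 167.28°
∠H = 0.00° − 167.28° = -167.28°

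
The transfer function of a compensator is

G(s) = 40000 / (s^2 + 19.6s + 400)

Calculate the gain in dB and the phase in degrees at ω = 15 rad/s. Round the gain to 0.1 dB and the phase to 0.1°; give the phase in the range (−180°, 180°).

At s = jω = j15:
quadratic: (j15)² + 19.6·j15 + 400 = 175 + j294 → |·| ≈ 342.14, ∠ ≈ 59.24°
|G| = 40000 / 342.14 ≈ 116.91
Gain = 20 log₁₀(116.91) ≈ 41.36 dB
∠G = 0.00° − 59.24° = -59.24°

41.4 dB, -59.2°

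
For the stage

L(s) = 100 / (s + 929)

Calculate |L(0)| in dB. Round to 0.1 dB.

L(0) = 100 / 929 ≈ 0.10764
20 log₁₀(0.10764) ≈ -19.36 dB

-19.4 dB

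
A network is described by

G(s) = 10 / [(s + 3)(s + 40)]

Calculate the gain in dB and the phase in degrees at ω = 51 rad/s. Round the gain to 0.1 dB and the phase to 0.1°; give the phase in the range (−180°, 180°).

-50.4 dB, -138.5°

At s = jω = j51:
pole (s+3): 3 + j51 → |·| = √(3²+51²) = √2610 ≈ 51.088, ∠ = arctan(51/3) ≈ 86.63°
pole (s+40): 40 + j51 → |·| = √(40²+51²) = √4201 ≈ 64.815, ∠ = arctan(51/40) ≈ 51.89°
|G| = 10 / 3311.3 ≈ 0.00302
Gain = 20 log₁₀(0.00302) ≈ -50.40 dB
∠G = 0.00° − 138.52° = -138.52°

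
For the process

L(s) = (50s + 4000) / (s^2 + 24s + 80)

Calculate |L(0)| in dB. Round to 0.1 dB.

34.0 dB

L(0) = 4000 / 80 = 50
20 log₁₀(50) ≈ 33.98 dB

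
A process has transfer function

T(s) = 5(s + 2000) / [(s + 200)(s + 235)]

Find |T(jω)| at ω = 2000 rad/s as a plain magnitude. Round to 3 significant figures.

0.00349

At s = jω = j2000:
zero (s+2000): 2000 + j2000 → |·| = √(2000²+2000²) = √8000000 ≈ 2828.4, ∠ = arctan(2000/2000) ≈ 45.00°
pole (s+200): 200 + j2000 → |·| = √(200²+2000²) = √4040000 ≈ 2010, ∠ = arctan(2000/200) ≈ 84.29°
pole (s+235): 235 + j2000 → |·| = √(235²+2000²) = √4055225 ≈ 2013.8, ∠ = arctan(2000/235) ≈ 83.30°
|T| = 5 · 2828.4 / 4.0477e+06 ≈ 0.0034938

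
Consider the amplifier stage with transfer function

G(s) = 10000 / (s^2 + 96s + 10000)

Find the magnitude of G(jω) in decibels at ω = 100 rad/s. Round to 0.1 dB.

At s = jω = j100:
quadratic: (j100)² + 96·j100 + 10000 = 0 + j9600 → |·| ≈ 9600, ∠ ≈ 90.00°
|G| = 10000 / 9600 ≈ 1.0417
Gain = 20 log₁₀(1.0417) ≈ 0.35 dB

0.4 dB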